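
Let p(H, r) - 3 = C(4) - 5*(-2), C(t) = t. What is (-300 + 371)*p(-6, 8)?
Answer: 1207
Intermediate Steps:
p(H, r) = 17 (p(H, r) = 3 + (4 - 5*(-2)) = 3 + (4 + 10) = 3 + 14 = 17)
(-300 + 371)*p(-6, 8) = (-300 + 371)*17 = 71*17 = 1207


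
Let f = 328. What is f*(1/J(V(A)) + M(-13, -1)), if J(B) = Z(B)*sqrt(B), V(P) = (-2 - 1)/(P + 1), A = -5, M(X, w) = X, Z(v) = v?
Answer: -4264 + 2624*sqrt(3)/9 ≈ -3759.0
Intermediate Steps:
V(P) = -3/(1 + P)
J(B) = B**(3/2) (J(B) = B*sqrt(B) = B**(3/2))
f*(1/J(V(A)) + M(-13, -1)) = 328*(1/((-3/(1 - 5))**(3/2)) - 13) = 328*(1/((-3/(-4))**(3/2)) - 13) = 328*(1/((-3*(-1/4))**(3/2)) - 13) = 328*(1/((3/4)**(3/2)) - 13) = 328*(1/(3*sqrt(3)/8) - 13) = 328*(8*sqrt(3)/9 - 13) = 328*(-13 + 8*sqrt(3)/9) = -4264 + 2624*sqrt(3)/9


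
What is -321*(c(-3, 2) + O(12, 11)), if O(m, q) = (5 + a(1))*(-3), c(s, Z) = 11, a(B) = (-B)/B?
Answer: 321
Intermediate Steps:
a(B) = -1
O(m, q) = -12 (O(m, q) = (5 - 1)*(-3) = 4*(-3) = -12)
-321*(c(-3, 2) + O(12, 11)) = -321*(11 - 12) = -321*(-1) = 321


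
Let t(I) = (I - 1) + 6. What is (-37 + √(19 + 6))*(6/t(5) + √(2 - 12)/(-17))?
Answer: -96/5 + 32*I*√10/17 ≈ -19.2 + 5.9525*I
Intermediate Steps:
t(I) = 5 + I (t(I) = (-1 + I) + 6 = 5 + I)
(-37 + √(19 + 6))*(6/t(5) + √(2 - 12)/(-17)) = (-37 + √(19 + 6))*(6/(5 + 5) + √(2 - 12)/(-17)) = (-37 + √25)*(6/10 + √(-10)*(-1/17)) = (-37 + 5)*(6*(⅒) + (I*√10)*(-1/17)) = -32*(⅗ - I*√10/17) = -96/5 + 32*I*√10/17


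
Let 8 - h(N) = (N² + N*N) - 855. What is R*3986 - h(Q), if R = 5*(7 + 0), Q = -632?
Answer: 937495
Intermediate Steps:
h(N) = 863 - 2*N² (h(N) = 8 - ((N² + N*N) - 855) = 8 - ((N² + N²) - 855) = 8 - (2*N² - 855) = 8 - (-855 + 2*N²) = 8 + (855 - 2*N²) = 863 - 2*N²)
R = 35 (R = 5*7 = 35)
R*3986 - h(Q) = 35*3986 - (863 - 2*(-632)²) = 139510 - (863 - 2*399424) = 139510 - (863 - 798848) = 139510 - 1*(-797985) = 139510 + 797985 = 937495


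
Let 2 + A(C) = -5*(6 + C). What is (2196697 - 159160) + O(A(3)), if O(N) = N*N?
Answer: 2039746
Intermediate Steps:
A(C) = -32 - 5*C (A(C) = -2 - 5*(6 + C) = -2 + (-30 - 5*C) = -32 - 5*C)
O(N) = N²
(2196697 - 159160) + O(A(3)) = (2196697 - 159160) + (-32 - 5*3)² = 2037537 + (-32 - 15)² = 2037537 + (-47)² = 2037537 + 2209 = 2039746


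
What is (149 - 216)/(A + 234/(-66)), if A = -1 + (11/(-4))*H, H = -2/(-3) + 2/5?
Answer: 11055/1234 ≈ 8.9587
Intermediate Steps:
H = 16/15 (H = -2*(-1/3) + 2*(1/5) = 2/3 + 2/5 = 16/15 ≈ 1.0667)
A = -59/15 (A = -1 + (11/(-4))*(16/15) = -1 + (11*(-1/4))*(16/15) = -1 - 11/4*16/15 = -1 - 44/15 = -59/15 ≈ -3.9333)
(149 - 216)/(A + 234/(-66)) = (149 - 216)/(-59/15 + 234/(-66)) = -67/(-59/15 + 234*(-1/66)) = -67/(-59/15 - 39/11) = -67/(-1234/165) = -67*(-165/1234) = 11055/1234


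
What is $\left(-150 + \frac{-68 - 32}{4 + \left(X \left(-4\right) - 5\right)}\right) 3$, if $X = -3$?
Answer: $- \frac{5250}{11} \approx -477.27$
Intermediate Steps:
$\left(-150 + \frac{-68 - 32}{4 + \left(X \left(-4\right) - 5\right)}\right) 3 = \left(-150 + \frac{-68 - 32}{4 - -7}\right) 3 = \left(-150 - \frac{100}{4 + \left(12 - 5\right)}\right) 3 = \left(-150 - \frac{100}{4 + 7}\right) 3 = \left(-150 - \frac{100}{11}\right) 3 = \left(- \frac{1750}{11}\right) 3 = - \frac{5250}{11}$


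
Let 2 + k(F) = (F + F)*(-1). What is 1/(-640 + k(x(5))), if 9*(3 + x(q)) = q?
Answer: -9/5734 ≈ -0.0015696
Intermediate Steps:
x(q) = -3 + q/9
k(F) = -2 - 2*F (k(F) = -2 + (F + F)*(-1) = -2 + (2*F)*(-1) = -2 - 2*F)
1/(-640 + k(x(5))) = 1/(-640 + (-2 - 2*(-3 + (1/9)*5))) = 1/(-640 + (-2 - 2*(-3 + 5/9))) = 1/(-640 + (-2 - 2*(-22/9))) = 1/(-640 + (-2 + 44/9)) = 1/(-640 + 26/9) = 1/(-5734/9) = -9/5734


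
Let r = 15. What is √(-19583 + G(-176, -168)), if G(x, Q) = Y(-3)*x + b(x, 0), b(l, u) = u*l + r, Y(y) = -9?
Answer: 8*I*√281 ≈ 134.1*I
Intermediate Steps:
b(l, u) = 15 + l*u (b(l, u) = u*l + 15 = l*u + 15 = 15 + l*u)
G(x, Q) = 15 - 9*x (G(x, Q) = -9*x + (15 + x*0) = -9*x + (15 + 0) = -9*x + 15 = 15 - 9*x)
√(-19583 + G(-176, -168)) = √(-19583 + (15 - 9*(-176))) = √(-19583 + (15 + 1584)) = √(-19583 + 1599) = √(-17984) = 8*I*√281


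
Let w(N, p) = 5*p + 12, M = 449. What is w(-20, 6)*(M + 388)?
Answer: 35154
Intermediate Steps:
w(N, p) = 12 + 5*p
w(-20, 6)*(M + 388) = (12 + 5*6)*(449 + 388) = (12 + 30)*837 = 42*837 = 35154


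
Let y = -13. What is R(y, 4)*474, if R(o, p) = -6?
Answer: -2844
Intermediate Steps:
R(y, 4)*474 = -6*474 = -2844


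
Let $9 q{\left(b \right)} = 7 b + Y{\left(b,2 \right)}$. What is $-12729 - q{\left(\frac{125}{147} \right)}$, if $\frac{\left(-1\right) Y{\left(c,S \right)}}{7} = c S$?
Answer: $- \frac{2405656}{189} \approx -12728.0$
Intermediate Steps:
$Y{\left(c,S \right)} = - 7 S c$ ($Y{\left(c,S \right)} = - 7 c S = - 7 S c$)
$q{\left(b \right)} = - \frac{7 b}{9}$ ($q{\left(b \right)} = \frac{7 b - 14 b}{9} = \frac{\left(-7\right) b}{9} = - \frac{7 b}{9}$)
$-12729 - q{\left(\frac{125}{147} \right)} = -12729 - - \frac{7 \cdot \frac{125}{147}}{9} = -12729 - - \frac{7 \cdot 125 \cdot \frac{1}{147}}{9} = -12729 - \left(- \frac{7}{9}\right) \frac{125}{147} = -12729 - - \frac{125}{189} = -12729 + \frac{125}{189} = - \frac{2405656}{189}$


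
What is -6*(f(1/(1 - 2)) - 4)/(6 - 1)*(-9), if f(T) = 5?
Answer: 54/5 ≈ 10.800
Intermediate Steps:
-6*(f(1/(1 - 2)) - 4)/(6 - 1)*(-9) = -6*(5 - 4)/(6 - 1)*(-9) = -6/5*(-9) = 54/5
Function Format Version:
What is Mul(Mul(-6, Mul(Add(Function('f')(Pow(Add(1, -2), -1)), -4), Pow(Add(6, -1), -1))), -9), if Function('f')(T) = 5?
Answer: Rational(54, 5) ≈ 10.800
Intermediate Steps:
Mul(Mul(-6, Mul(Add(Function('f')(Pow(Add(1, -2), -1)), -4), Pow(Add(6, -1), -1))), -9) = Mul(Mul(-6, Mul(Add(5, -4), Pow(Add(6, -1), -1))), -9) = Mul(Mul(-6, Mul(1, Pow(5, -1))), -9) = Mul(Mul(-6, Mul(1, Rational(1, 5))), -9) = Mul(Mul(-6, Rational(1, 5)), -9) = Mul(Rational(-6, 5), -9) = Rational(54, 5)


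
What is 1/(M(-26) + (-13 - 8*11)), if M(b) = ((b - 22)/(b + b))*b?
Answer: -1/125 ≈ -0.0080000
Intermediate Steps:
M(b) = -11 + b/2 (M(b) = ((-22 + b)/((2*b)))*b = ((-22 + b)*(1/(2*b)))*b = ((-22 + b)/(2*b))*b = -11 + b/2)
1/(M(-26) + (-13 - 8*11)) = 1/((-11 + (½)*(-26)) + (-13 - 8*11)) = 1/((-11 - 13) + (-13 - 88)) = 1/(-24 - 101) = 1/(-125) = -1/125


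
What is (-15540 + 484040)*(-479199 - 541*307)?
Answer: -302316491000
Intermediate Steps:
(-15540 + 484040)*(-479199 - 541*307) = 468500*(-479199 - 166087) = 468500*(-645286) = -302316491000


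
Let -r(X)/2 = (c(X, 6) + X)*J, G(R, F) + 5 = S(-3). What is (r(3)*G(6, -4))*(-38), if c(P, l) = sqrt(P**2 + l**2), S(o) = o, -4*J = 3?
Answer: 1368 + 1368*sqrt(5) ≈ 4426.9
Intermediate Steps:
J = -3/4 (J = -1/4*3 = -3/4 ≈ -0.75000)
G(R, F) = -8 (G(R, F) = -5 - 3 = -8)
r(X) = 3*X/2 + 3*sqrt(36 + X**2)/2 (r(X) = -2*(sqrt(X**2 + 6**2) + X)*(-3)/4 = -2*(sqrt(X**2 + 36) + X)*(-3)/4 = -2*(sqrt(36 + X**2) + X)*(-3)/4 = -2*(X + sqrt(36 + X**2))*(-3)/4 = -2*(-3*X/4 - 3*sqrt(36 + X**2)/4) = 3*X/2 + 3*sqrt(36 + X**2)/2)
(r(3)*G(6, -4))*(-38) = (((3/2)*3 + 3*sqrt(36 + 3**2)/2)*(-8))*(-38) = ((9/2 + 3*sqrt(36 + 9)/2)*(-8))*(-38) = ((9/2 + 3*sqrt(45)/2)*(-8))*(-38) = ((9/2 + 3*(3*sqrt(5))/2)*(-8))*(-38) = ((9/2 + 9*sqrt(5)/2)*(-8))*(-38) = (-36 - 36*sqrt(5))*(-38) = 1368 + 1368*sqrt(5)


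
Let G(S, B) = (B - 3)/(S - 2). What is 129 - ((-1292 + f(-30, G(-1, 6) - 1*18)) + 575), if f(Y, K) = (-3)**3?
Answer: 873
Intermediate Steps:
G(S, B) = (-3 + B)/(-2 + S)
f(Y, K) = -27
129 - ((-1292 + f(-30, G(-1, 6) - 1*18)) + 575) = 129 - ((-1292 - 27) + 575) = 129 - (-1319 + 575) = 129 - 1*(-744) = 129 + 744 = 873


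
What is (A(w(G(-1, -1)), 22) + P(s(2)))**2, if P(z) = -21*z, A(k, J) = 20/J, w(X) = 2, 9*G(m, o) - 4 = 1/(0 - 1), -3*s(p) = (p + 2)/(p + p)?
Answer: 7569/121 ≈ 62.554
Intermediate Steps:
s(p) = -(2 + p)/(6*p) (s(p) = -(p + 2)/(3*(p + p)) = -(2 + p)/(3*(2*p)) = -(2 + p)*1/(2*p)/3 = -(2 + p)/(6*p))
G(m, o) = 1/3 (G(m, o) = 4/9 + 1/(9*(0 - 1)) = 4/9 + (1/9)/(-1) = 4/9 + (1/9)*(-1) = 4/9 - 1/9 = 1/3)
(A(w(G(-1, -1)), 22) + P(s(2)))**2 = (20/22 - 7*(-2 - 1*2)/(2*2))**2 = (20*(1/22) - 7*(-2 - 2)/(2*2))**2 = (10/11 - 7*(-4)/(2*2))**2 = (10/11 - 21*(-1/3))**2 = (10/11 + 7)**2 = (87/11)**2 = 7569/121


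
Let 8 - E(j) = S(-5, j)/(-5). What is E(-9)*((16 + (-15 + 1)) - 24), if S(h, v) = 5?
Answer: -198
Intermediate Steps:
E(j) = 9 (E(j) = 8 - 5/(-5) = 8 - 5*(-1)/5 = 8 - 1*(-1) = 8 + 1 = 9)
E(-9)*((16 + (-15 + 1)) - 24) = 9*((16 + (-15 + 1)) - 24) = 9*((16 - 14) - 24) = 9*(2 - 24) = 9*(-22) = -198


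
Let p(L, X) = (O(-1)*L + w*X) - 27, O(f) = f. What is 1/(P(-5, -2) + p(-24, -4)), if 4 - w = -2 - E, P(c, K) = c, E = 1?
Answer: -1/36 ≈ -0.027778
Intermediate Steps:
w = 7 (w = 4 - (-2 - 1*1) = 4 - (-2 - 1) = 4 - 1*(-3) = 4 + 3 = 7)
p(L, X) = -27 - L + 7*X (p(L, X) = (-L + 7*X) - 27 = -27 - L + 7*X)
1/(P(-5, -2) + p(-24, -4)) = 1/(-5 + (-27 - 1*(-24) + 7*(-4))) = 1/(-5 + (-27 + 24 - 28)) = 1/(-5 - 31) = 1/(-36) = -1/36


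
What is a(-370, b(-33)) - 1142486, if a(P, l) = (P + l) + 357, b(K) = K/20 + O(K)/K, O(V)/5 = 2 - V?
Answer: -754053929/660 ≈ -1.1425e+6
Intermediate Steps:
O(V) = 10 - 5*V (O(V) = 5*(2 - V) = 10 - 5*V)
b(K) = K/20 + (10 - 5*K)/K
a(P, l) = 357 + P + l
a(-370, b(-33)) - 1142486 = (357 - 370 + (-5 + 10/(-33) + (1/20)*(-33))) - 1142486 = (357 - 370 + (-5 + 10*(-1/33) - 33/20)) - 1142486 = (357 - 370 + (-5 - 10/33 - 33/20)) - 1142486 = (357 - 370 - 4589/660) - 1142486 = -13169/660 - 1142486 = -754053929/660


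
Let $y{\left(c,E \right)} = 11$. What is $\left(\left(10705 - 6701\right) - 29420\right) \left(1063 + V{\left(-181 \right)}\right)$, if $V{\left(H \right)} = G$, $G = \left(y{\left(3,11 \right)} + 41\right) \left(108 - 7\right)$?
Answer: $-160502040$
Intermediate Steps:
$G = 5252$ ($G = \left(11 + 41\right) \left(108 - 7\right) = 52 \cdot 101 = 5252$)
$V{\left(H \right)} = 5252$
$\left(\left(10705 - 6701\right) - 29420\right) \left(1063 + V{\left(-181 \right)}\right) = \left(\left(10705 - 6701\right) - 29420\right) \left(1063 + 5252\right) = \left(4004 - 29420\right) 6315 = \left(-25416\right) 6315 = -160502040$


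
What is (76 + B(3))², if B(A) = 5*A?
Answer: 8281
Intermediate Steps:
(76 + B(3))² = (76 + 5*3)² = (76 + 15)² = 91² = 8281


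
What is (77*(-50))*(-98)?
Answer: 377300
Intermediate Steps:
(77*(-50))*(-98) = -3850*(-98) = 377300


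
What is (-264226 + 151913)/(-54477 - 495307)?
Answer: 112313/549784 ≈ 0.20429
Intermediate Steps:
(-264226 + 151913)/(-54477 - 495307) = -112313/(-549784) = -112313*(-1/549784) = 112313/549784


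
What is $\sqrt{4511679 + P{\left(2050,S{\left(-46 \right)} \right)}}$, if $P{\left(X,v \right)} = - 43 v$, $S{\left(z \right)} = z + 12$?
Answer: $\sqrt{4513141} \approx 2124.4$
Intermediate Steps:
$S{\left(z \right)} = 12 + z$
$\sqrt{4511679 + P{\left(2050,S{\left(-46 \right)} \right)}} = \sqrt{4511679 - 43 \left(12 - 46\right)} = \sqrt{4511679 - -1462} = \sqrt{4511679 + 1462} = \sqrt{4513141}$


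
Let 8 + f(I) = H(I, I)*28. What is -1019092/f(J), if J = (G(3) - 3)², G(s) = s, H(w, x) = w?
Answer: 254773/2 ≈ 1.2739e+5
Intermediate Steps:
J = 0 (J = (3 - 3)² = 0² = 0)
f(I) = -8 + 28*I (f(I) = -8 + I*28 = -8 + 28*I)
-1019092/f(J) = -1019092/(-8 + 28*0) = -1019092/(-8 + 0) = -1019092/(-8) = -1019092*(-⅛) = 254773/2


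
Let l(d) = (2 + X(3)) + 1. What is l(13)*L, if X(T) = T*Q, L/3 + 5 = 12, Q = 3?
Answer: 252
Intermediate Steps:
L = 21 (L = -15 + 3*12 = -15 + 36 = 21)
X(T) = 3*T (X(T) = T*3 = 3*T)
l(d) = 12 (l(d) = (2 + 3*3) + 1 = (2 + 9) + 1 = 11 + 1 = 12)
l(13)*L = 12*21 = 252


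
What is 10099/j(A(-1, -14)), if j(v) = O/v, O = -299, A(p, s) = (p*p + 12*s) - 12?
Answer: 1807721/299 ≈ 6045.9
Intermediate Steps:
A(p, s) = -12 + p² + 12*s (A(p, s) = (p² + 12*s) - 12 = -12 + p² + 12*s)
j(v) = -299/v
10099/j(A(-1, -14)) = 10099/((-299/(-12 + (-1)² + 12*(-14)))) = 10099/((-299/(-12 + 1 - 168))) = 10099/((-299/(-179))) = 10099/((-299*(-1/179))) = 10099/(299/179) = 10099*(179/299) = 1807721/299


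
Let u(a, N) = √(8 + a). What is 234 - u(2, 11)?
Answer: 234 - √10 ≈ 230.84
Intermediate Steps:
234 - u(2, 11) = 234 - √(8 + 2) = 234 - √10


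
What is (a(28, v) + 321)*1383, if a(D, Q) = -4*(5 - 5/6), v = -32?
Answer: 420893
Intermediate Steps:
a(D, Q) = -50/3 (a(D, Q) = -4*(5 - 5*⅙) = -4*(5 - ⅚) = -4*25/6 = -50/3)
(a(28, v) + 321)*1383 = (-50/3 + 321)*1383 = (913/3)*1383 = 420893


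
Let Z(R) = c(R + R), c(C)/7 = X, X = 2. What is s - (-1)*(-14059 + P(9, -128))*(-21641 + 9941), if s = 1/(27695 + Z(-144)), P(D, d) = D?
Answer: 4554943965001/27709 ≈ 1.6439e+8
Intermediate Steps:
c(C) = 14 (c(C) = 7*2 = 14)
Z(R) = 14
s = 1/27709 (s = 1/(27695 + 14) = 1/27709 ≈ 3.6089e-5)
s - (-1)*(-14059 + P(9, -128))*(-21641 + 9941) = 1/27709 - (-1)*(-14059 + 9)*(-21641 + 9941) = 1/27709 - (-1)*(-14050*(-11700)) = 1/27709 - (-1)*164385000 = 1/27709 - 1*(-164385000) = 1/27709 + 164385000 = 4554943965001/27709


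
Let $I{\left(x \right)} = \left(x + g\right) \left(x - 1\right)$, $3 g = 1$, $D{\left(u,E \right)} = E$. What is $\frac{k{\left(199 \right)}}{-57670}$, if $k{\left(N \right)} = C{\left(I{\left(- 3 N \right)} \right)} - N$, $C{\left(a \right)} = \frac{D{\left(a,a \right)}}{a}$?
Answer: $\frac{99}{28835} \approx 0.0034333$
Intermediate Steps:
$g = \frac{1}{3}$ ($g = \frac{1}{3} \cdot 1 = \frac{1}{3} \approx 0.33333$)
$I{\left(x \right)} = \left(-1 + x\right) \left(\frac{1}{3} + x\right)$ ($I{\left(x \right)} = \left(x + \frac{1}{3}\right) \left(x - 1\right) = \left(\frac{1}{3} + x\right) \left(-1 + x\right) = \left(-1 + x\right) \left(\frac{1}{3} + x\right)$)
$C{\left(a \right)} = 1$ ($C{\left(a \right)} = \frac{a}{a} = 1$)
$k{\left(N \right)} = 1 - N$
$\frac{k{\left(199 \right)}}{-57670} = \frac{1 - 199}{-57670} = \left(1 - 199\right) \left(- \frac{1}{57670}\right) = \left(-198\right) \left(- \frac{1}{57670}\right) = \frac{99}{28835}$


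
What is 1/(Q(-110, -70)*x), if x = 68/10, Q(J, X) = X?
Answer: -1/476 ≈ -0.0021008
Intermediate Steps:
x = 34/5 (x = 68*(⅒) = 34/5 ≈ 6.8000)
1/(Q(-110, -70)*x) = 1/(-70*34/5) = 1/(-476) = -1/476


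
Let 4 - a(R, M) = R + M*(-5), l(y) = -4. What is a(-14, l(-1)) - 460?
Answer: -462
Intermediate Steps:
a(R, M) = 4 - R + 5*M (a(R, M) = 4 - (R + M*(-5)) = 4 - (R - 5*M) = 4 + (-R + 5*M) = 4 - R + 5*M)
a(-14, l(-1)) - 460 = (4 - 1*(-14) + 5*(-4)) - 460 = (4 + 14 - 20) - 460 = -2 - 460 = -462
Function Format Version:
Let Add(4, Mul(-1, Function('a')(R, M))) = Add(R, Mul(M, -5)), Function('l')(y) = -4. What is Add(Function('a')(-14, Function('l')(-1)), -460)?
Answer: -462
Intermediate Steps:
Function('a')(R, M) = Add(4, Mul(-1, R), Mul(5, M)) (Function('a')(R, M) = Add(4, Mul(-1, Add(R, Mul(M, -5)))) = Add(4, Mul(-1, Add(R, Mul(-5, M)))) = Add(4, Add(Mul(-1, R), Mul(5, M))) = Add(4, Mul(-1, R), Mul(5, M)))
Add(Function('a')(-14, Function('l')(-1)), -460) = Add(Add(4, Mul(-1, -14), Mul(5, -4)), -460) = Add(Add(4, 14, -20), -460) = Add(-2, -460) = -462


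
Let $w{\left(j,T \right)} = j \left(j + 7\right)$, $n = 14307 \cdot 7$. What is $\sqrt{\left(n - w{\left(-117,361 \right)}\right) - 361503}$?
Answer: $4 i \sqrt{17139} \approx 523.66 i$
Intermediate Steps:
$n = 100149$
$w{\left(j,T \right)} = j \left(7 + j\right)$
$\sqrt{\left(n - w{\left(-117,361 \right)}\right) - 361503} = \sqrt{\left(100149 - - 117 \left(7 - 117\right)\right) - 361503} = \sqrt{\left(100149 - \left(-117\right) \left(-110\right)\right) - 361503} = \sqrt{\left(100149 - 12870\right) - 361503} = \sqrt{87279 - 361503} = \sqrt{-274224} = 4 i \sqrt{17139}$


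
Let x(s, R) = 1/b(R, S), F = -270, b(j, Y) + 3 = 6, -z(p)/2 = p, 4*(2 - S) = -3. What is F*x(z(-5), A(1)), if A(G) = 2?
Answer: -90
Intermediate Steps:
S = 11/4 (S = 2 - ¼*(-3) = 2 + ¾ = 11/4 ≈ 2.7500)
z(p) = -2*p
b(j, Y) = 3 (b(j, Y) = -3 + 6 = 3)
x(s, R) = ⅓ (x(s, R) = 1/3 = ⅓)
F*x(z(-5), A(1)) = -270*⅓ = -90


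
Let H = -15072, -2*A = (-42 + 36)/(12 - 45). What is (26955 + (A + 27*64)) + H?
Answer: 149720/11 ≈ 13611.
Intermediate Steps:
A = -1/11 (A = -(-42 + 36)/(2*(12 - 45)) = -(-3)/(-33) = -(-3)*(-1)/33 = -1/2*2/11 = -1/11 ≈ -0.090909)
(26955 + (A + 27*64)) + H = (26955 + (-1/11 + 27*64)) - 15072 = (26955 + (-1/11 + 1728)) - 15072 = (26955 + 19007/11) - 15072 = 315512/11 - 15072 = 149720/11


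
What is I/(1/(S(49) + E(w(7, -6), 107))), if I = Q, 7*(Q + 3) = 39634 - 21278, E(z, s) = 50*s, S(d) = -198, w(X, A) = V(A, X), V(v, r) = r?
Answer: 13494560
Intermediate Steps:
w(X, A) = X
Q = 18335/7 (Q = -3 + (39634 - 21278)/7 = -3 + (⅐)*18356 = -3 + 18356/7 = 18335/7 ≈ 2619.3)
I = 18335/7 ≈ 2619.3
I/(1/(S(49) + E(w(7, -6), 107))) = 18335/(7*(1/(-198 + 50*107))) = 18335/(7*(1/(-198 + 5350))) = 18335/(7*(1/5152)) = (18335/7)*5152 = 13494560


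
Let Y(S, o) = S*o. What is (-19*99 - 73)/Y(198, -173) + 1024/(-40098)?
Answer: 3606283/114459741 ≈ 0.031507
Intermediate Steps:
(-19*99 - 73)/Y(198, -173) + 1024/(-40098) = (-19*99 - 73)/((198*(-173))) + 1024/(-40098) = (-1881 - 73)/(-34254) + 1024*(-1/40098) = -1954*(-1/34254) - 512/20049 = 977/17127 - 512/20049 = 3606283/114459741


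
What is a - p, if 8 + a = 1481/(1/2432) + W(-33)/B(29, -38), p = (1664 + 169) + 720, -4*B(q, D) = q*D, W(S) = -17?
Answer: 1983176247/551 ≈ 3.5992e+6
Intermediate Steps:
B(q, D) = -D*q/4 (B(q, D) = -q*D/4 = -D*q/4)
p = 2553 (p = 1833 + 720 = 2553)
a = 1984582950/551 (a = -8 + (1481/(1/2432) - 17/((-¼*(-38)*29))) = -8 + (1481/(1/2432) - 17/551/2) = -8 + (1481*2432 - 17*2/551) = -8 + (3601792 - 34/551) = -8 + 1984587358/551 = 1984582950/551 ≈ 3.6018e+6)
a - p = 1984582950/551 - 1*2553 = 1984582950/551 - 2553 = 1983176247/551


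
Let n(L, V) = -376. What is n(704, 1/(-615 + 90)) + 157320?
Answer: 156944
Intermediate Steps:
n(704, 1/(-615 + 90)) + 157320 = -376 + 157320 = 156944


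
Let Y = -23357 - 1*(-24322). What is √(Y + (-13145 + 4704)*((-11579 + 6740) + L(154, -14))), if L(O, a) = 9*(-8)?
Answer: 2*√10363679 ≈ 6438.5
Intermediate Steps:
L(O, a) = -72
Y = 965 (Y = -23357 + 24322 = 965)
√(Y + (-13145 + 4704)*((-11579 + 6740) + L(154, -14))) = √(965 + (-13145 + 4704)*((-11579 + 6740) - 72)) = √(965 - 8441*(-4839 - 72)) = √(965 - 8441*(-4911)) = √(965 + 41453751) = √41454716 = 2*√10363679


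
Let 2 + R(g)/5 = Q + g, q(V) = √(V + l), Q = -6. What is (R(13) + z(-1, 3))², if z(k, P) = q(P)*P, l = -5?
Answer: 607 + 150*I*√2 ≈ 607.0 + 212.13*I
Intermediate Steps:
q(V) = √(-5 + V) (q(V) = √(V - 5) = √(-5 + V))
z(k, P) = P*√(-5 + P) (z(k, P) = √(-5 + P)*P = P*√(-5 + P))
R(g) = -40 + 5*g (R(g) = -10 + 5*(-6 + g) = -10 + (-30 + 5*g) = -40 + 5*g)
(R(13) + z(-1, 3))² = ((-40 + 5*13) + 3*√(-5 + 3))² = ((-40 + 65) + 3*√(-2))² = (25 + 3*(I*√2))² = (25 + 3*I*√2)²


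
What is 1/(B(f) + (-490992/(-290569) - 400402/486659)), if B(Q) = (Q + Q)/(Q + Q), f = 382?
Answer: 141408018971/264009285961 ≈ 0.53562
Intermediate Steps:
B(Q) = 1 (B(Q) = (2*Q)/((2*Q)) = (2*Q)*(1/(2*Q)) = 1)
1/(B(f) + (-490992/(-290569) - 400402/486659)) = 1/(1 + (-490992/(-290569) - 400402/486659)) = 1/(1 + (-490992*(-1/290569) - 400402*1/486659)) = 1/(1 + (490992/290569 - 400402/486659)) = 1/(1 + 122601266990/141408018971) = 1/(264009285961/141408018971) = 141408018971/264009285961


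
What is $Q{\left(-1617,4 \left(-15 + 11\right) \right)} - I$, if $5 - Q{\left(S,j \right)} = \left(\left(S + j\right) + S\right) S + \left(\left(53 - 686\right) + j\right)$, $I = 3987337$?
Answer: $-9241933$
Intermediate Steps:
$Q{\left(S,j \right)} = 638 - j - S \left(j + 2 S\right)$ ($Q{\left(S,j \right)} = 5 - \left(\left(\left(S + j\right) + S\right) S + \left(\left(53 - 686\right) + j\right)\right) = 5 - \left(\left(j + 2 S\right) S + \left(-633 + j\right)\right) = 5 - \left(S \left(j + 2 S\right) + \left(-633 + j\right)\right) = 5 - \left(-633 + j + S \left(j + 2 S\right)\right) = 638 - j - S \left(j + 2 S\right)$)
$Q{\left(-1617,4 \left(-15 + 11\right) \right)} - I = \left(638 - 4 \left(-15 + 11\right) - 2 \left(-1617\right)^{2} - - 1617 \cdot 4 \left(-15 + 11\right)\right) - 3987337 = \left(638 - 4 \left(-4\right) - 5229378 - - 1617 \cdot 4 \left(-4\right)\right) - 3987337 = \left(638 - -16 - 5229378 - \left(-1617\right) \left(-16\right)\right) - 3987337 = \left(638 + 16 - 5229378 - 25872\right) - 3987337 = -5254596 - 3987337 = -9241933$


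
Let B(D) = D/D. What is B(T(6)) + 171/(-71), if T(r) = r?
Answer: -100/71 ≈ -1.4085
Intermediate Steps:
B(D) = 1
B(T(6)) + 171/(-71) = 1 + 171/(-71) = 1 + 171*(-1/71) = 1 - 171/71 = -100/71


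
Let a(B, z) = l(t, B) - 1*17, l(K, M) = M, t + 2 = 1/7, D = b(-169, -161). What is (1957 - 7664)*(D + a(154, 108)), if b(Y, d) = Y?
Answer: 182624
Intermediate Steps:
D = -169
t = -13/7 (t = -2 + 1/7 = -2 + ⅐ = -13/7 ≈ -1.8571)
a(B, z) = -17 + B (a(B, z) = B - 1*17 = B - 17 = -17 + B)
(1957 - 7664)*(D + a(154, 108)) = (1957 - 7664)*(-169 + (-17 + 154)) = -5707*(-169 + 137) = -5707*(-32) = 182624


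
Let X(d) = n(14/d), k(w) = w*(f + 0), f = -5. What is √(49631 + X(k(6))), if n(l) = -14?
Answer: 3*√5513 ≈ 222.75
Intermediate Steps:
k(w) = -5*w (k(w) = w*(-5 + 0) = w*(-5) = -5*w)
X(d) = -14
√(49631 + X(k(6))) = √(49631 - 14) = √49617 = 3*√5513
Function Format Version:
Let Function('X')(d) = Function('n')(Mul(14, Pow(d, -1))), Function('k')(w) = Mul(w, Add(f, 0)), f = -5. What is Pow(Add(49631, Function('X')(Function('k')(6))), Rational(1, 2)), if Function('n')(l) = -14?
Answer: Mul(3, Pow(5513, Rational(1, 2))) ≈ 222.75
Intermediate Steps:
Function('k')(w) = Mul(-5, w) (Function('k')(w) = Mul(w, Add(-5, 0)) = Mul(w, -5) = Mul(-5, w))
Function('X')(d) = -14
Pow(Add(49631, Function('X')(Function('k')(6))), Rational(1, 2)) = Pow(Add(49631, -14), Rational(1, 2)) = Pow(49617, Rational(1, 2)) = Mul(3, Pow(5513, Rational(1, 2)))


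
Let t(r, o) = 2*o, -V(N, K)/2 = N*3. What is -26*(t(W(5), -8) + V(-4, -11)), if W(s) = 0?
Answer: -208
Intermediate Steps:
V(N, K) = -6*N (V(N, K) = -2*N*3 = -6*N)
-26*(t(W(5), -8) + V(-4, -11)) = -26*(2*(-8) - 6*(-4)) = -26*(-16 + 24) = -26*8 = -208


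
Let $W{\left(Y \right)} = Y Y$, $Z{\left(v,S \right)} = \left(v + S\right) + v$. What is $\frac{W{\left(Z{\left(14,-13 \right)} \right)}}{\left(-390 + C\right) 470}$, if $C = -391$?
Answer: $- \frac{45}{73414} \approx -0.00061296$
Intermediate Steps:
$Z{\left(v,S \right)} = S + 2 v$ ($Z{\left(v,S \right)} = \left(S + v\right) + v = S + 2 v$)
$W{\left(Y \right)} = Y^{2}$
$\frac{W{\left(Z{\left(14,-13 \right)} \right)}}{\left(-390 + C\right) 470} = \frac{\left(-13 + 2 \cdot 14\right)^{2}}{\left(-390 - 391\right) 470} = \frac{\left(-13 + 28\right)^{2}}{\left(-781\right) 470} = \frac{15^{2}}{-367070} = 225 \left(- \frac{1}{367070}\right) = - \frac{45}{73414}$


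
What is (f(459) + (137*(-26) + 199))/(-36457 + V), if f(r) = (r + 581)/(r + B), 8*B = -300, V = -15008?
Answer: 2832929/43384995 ≈ 0.065297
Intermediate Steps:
B = -75/2 (B = (1/8)*(-300) = -75/2 ≈ -37.500)
f(r) = (581 + r)/(-75/2 + r) (f(r) = (r + 581)/(r - 75/2) = (581 + r)/(-75/2 + r))
(f(459) + (137*(-26) + 199))/(-36457 + V) = (2*(581 + 459)/(-75 + 2*459) + (137*(-26) + 199))/(-36457 - 15008) = (2*1040/(-75 + 918) + (-3562 + 199))/(-51465) = (2*1040/843 - 3363)*(-1/51465) = (2*(1/843)*1040 - 3363)*(-1/51465) = (2080/843 - 3363)*(-1/51465) = -2832929/843*(-1/51465) = 2832929/43384995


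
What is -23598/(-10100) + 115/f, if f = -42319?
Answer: 4938031/2115950 ≈ 2.3337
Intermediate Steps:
-23598/(-10100) + 115/f = -23598/(-10100) + 115/(-42319) = -23598*(-1/10100) + 115*(-1/42319) = 11799/5050 - 115/42319 = 4938031/2115950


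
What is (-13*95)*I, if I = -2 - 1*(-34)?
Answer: -39520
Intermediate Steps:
I = 32 (I = -2 + 34 = 32)
(-13*95)*I = -13*95*32 = -1235*32 = -39520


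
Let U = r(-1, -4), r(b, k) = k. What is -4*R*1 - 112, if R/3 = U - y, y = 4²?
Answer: 128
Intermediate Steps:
y = 16
U = -4
R = -60 (R = 3*(-4 - 1*16) = 3*(-4 - 16) = 3*(-20) = -60)
-4*R*1 - 112 = -4*(-60)*1 - 112 = 240*1 - 112 = 240 - 112 = 128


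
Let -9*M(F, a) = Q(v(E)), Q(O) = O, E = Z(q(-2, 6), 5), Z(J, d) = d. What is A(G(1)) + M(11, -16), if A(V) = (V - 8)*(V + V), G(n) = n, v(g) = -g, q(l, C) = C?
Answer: -121/9 ≈ -13.444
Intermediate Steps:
E = 5
M(F, a) = 5/9 (M(F, a) = -(-1)*5/9 = -1/9*(-5) = 5/9)
A(V) = 2*V*(-8 + V) (A(V) = (-8 + V)*(2*V) = 2*V*(-8 + V))
A(G(1)) + M(11, -16) = 2*1*(-8 + 1) + 5/9 = 2*1*(-7) + 5/9 = -14 + 5/9 = -121/9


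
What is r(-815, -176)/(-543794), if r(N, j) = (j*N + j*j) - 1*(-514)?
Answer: -87465/271897 ≈ -0.32168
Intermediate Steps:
r(N, j) = 514 + j² + N*j (r(N, j) = (N*j + j²) + 514 = (j² + N*j) + 514 = 514 + j² + N*j)
r(-815, -176)/(-543794) = (514 + (-176)² - 815*(-176))/(-543794) = (514 + 30976 + 143440)*(-1/543794) = 174930*(-1/543794) = -87465/271897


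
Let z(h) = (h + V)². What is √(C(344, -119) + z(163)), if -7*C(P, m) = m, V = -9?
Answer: 9*√293 ≈ 154.06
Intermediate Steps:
C(P, m) = -m/7
z(h) = (-9 + h)² (z(h) = (h - 9)² = (-9 + h)²)
√(C(344, -119) + z(163)) = √(-⅐*(-119) + (-9 + 163)²) = √(17 + 154²) = √(17 + 23716) = √23733 = 9*√293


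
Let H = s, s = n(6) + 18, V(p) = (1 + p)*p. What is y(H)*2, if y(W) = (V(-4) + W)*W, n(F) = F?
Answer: 1728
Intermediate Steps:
V(p) = p*(1 + p)
s = 24 (s = 6 + 18 = 24)
H = 24
y(W) = W*(12 + W) (y(W) = (-4*(1 - 4) + W)*W = (-4*(-3) + W)*W = (12 + W)*W = W*(12 + W))
y(H)*2 = (24*(12 + 24))*2 = (24*36)*2 = 864*2 = 1728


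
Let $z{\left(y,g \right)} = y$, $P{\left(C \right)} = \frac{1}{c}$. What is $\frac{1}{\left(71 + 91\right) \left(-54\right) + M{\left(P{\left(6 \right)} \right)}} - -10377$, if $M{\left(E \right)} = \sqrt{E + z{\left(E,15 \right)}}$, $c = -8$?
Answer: $\frac{3176503611417}{306110017} - \frac{2 i}{306110017} \approx 10377.0 - 6.5336 \cdot 10^{-9} i$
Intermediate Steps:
$P{\left(C \right)} = - \frac{1}{8}$ ($P{\left(C \right)} = \frac{1}{-8} = - \frac{1}{8}$)
$M{\left(E \right)} = \sqrt{2} \sqrt{E}$ ($M{\left(E \right)} = \sqrt{E + E} = \sqrt{2 E} = \sqrt{2} \sqrt{E}$)
$\frac{1}{\left(71 + 91\right) \left(-54\right) + M{\left(P{\left(6 \right)} \right)}} - -10377 = \frac{1}{\left(71 + 91\right) \left(-54\right) + \sqrt{2} \sqrt{- \frac{1}{8}}} - -10377 = \frac{1}{162 \left(-54\right) + \sqrt{2} \frac{i \sqrt{2}}{4}} + 10377 = \frac{1}{-8748 + \frac{i}{2}} + 10377 = \frac{4 \left(-8748 - \frac{i}{2}\right)}{306110017} + 10377 = 10377 + \frac{4 \left(-8748 - \frac{i}{2}\right)}{306110017}$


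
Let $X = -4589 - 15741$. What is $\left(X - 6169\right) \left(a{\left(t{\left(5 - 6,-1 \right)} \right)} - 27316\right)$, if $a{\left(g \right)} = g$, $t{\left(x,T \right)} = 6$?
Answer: $723687690$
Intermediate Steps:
$X = -20330$ ($X = -4589 - 15741 = -20330$)
$\left(X - 6169\right) \left(a{\left(t{\left(5 - 6,-1 \right)} \right)} - 27316\right) = \left(-20330 - 6169\right) \left(6 - 27316\right) = \left(-26499\right) \left(-27310\right) = 723687690$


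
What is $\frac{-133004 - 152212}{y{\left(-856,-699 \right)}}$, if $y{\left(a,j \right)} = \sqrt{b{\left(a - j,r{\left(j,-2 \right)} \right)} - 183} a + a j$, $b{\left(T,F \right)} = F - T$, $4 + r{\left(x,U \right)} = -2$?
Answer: $- \frac{24920748}{52283731} - \frac{142608 i \sqrt{2}}{52283731} \approx -0.47664 - 0.0038574 i$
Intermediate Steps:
$r{\left(x,U \right)} = -6$ ($r{\left(x,U \right)} = -4 - 2 = -6$)
$y{\left(a,j \right)} = a j + a \sqrt{-189 + j - a}$ ($y{\left(a,j \right)} = \sqrt{\left(-6 - \left(a - j\right)\right) - 183} a + a j = \sqrt{\left(-6 + j - a\right) - 183} a + a j = \sqrt{-189 + j - a} a + a j = a \sqrt{-189 + j - a} + a j = a j + a \sqrt{-189 + j - a}$)
$\frac{-133004 - 152212}{y{\left(-856,-699 \right)}} = \frac{-133004 - 152212}{\left(-856\right) \left(-699 + \sqrt{-189 - 699 - -856}\right)} = - \frac{285216}{\left(-856\right) \left(-699 + \sqrt{-189 - 699 + 856}\right)} = - \frac{285216}{\left(-856\right) \left(-699 + \sqrt{-32}\right)} = - \frac{285216}{\left(-856\right) \left(-699 + 4 i \sqrt{2}\right)} = - \frac{285216}{598344 - 3424 i \sqrt{2}}$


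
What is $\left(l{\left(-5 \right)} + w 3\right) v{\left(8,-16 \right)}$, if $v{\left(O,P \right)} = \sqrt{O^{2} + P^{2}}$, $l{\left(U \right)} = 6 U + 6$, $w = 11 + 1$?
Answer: $96 \sqrt{5} \approx 214.66$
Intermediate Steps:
$w = 12$
$l{\left(U \right)} = 6 + 6 U$
$\left(l{\left(-5 \right)} + w 3\right) v{\left(8,-16 \right)} = \left(\left(6 + 6 \left(-5\right)\right) + 12 \cdot 3\right) \sqrt{8^{2} + \left(-16\right)^{2}} = \left(\left(6 - 30\right) + 36\right) \sqrt{64 + 256} = \left(-24 + 36\right) \sqrt{320} = 12 \cdot 8 \sqrt{5} = 96 \sqrt{5}$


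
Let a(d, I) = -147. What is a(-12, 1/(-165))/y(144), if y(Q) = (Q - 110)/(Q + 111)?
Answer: -2205/2 ≈ -1102.5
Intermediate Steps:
y(Q) = (-110 + Q)/(111 + Q)
a(-12, 1/(-165))/y(144) = -147*(111 + 144)/(-110 + 144) = -147/(34/255) = -147/((1/255)*34) = -147/2/15 = -147*15/2 = -2205/2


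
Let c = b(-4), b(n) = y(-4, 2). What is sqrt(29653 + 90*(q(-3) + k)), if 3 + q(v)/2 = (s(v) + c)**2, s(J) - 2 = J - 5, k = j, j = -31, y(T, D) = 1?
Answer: sqrt(30823) ≈ 175.56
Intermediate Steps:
b(n) = 1
c = 1
k = -31
s(J) = -3 + J (s(J) = 2 + (J - 5) = 2 + (-5 + J) = -3 + J)
q(v) = -6 + 2*(-2 + v)**2 (q(v) = -6 + 2*((-3 + v) + 1)**2 = -6 + 2*(-2 + v)**2)
sqrt(29653 + 90*(q(-3) + k)) = sqrt(29653 + 90*((-6 + 2*(-2 - 3)**2) - 31)) = sqrt(29653 + 90*((-6 + 2*(-5)**2) - 31)) = sqrt(29653 + 90*((-6 + 2*25) - 31)) = sqrt(29653 + 90*((-6 + 50) - 31)) = sqrt(29653 + 90*(44 - 31)) = sqrt(29653 + 90*13) = sqrt(29653 + 1170) = sqrt(30823)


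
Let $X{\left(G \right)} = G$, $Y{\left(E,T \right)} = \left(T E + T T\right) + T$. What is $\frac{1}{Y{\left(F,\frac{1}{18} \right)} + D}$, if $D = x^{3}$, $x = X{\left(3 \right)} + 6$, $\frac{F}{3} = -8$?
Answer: $\frac{324}{235783} \approx 0.0013741$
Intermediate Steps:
$F = -24$ ($F = 3 \left(-8\right) = -24$)
$Y{\left(E,T \right)} = T + T^{2} + E T$ ($Y{\left(E,T \right)} = \left(E T + T^{2}\right) + T = \left(T^{2} + E T\right) + T = T + T^{2} + E T$)
$x = 9$ ($x = 3 + 6 = 9$)
$D = 729$ ($D = 9^{3} = 729$)
$\frac{1}{Y{\left(F,\frac{1}{18} \right)} + D} = \frac{1}{\frac{1 - 24 + \frac{1}{18}}{18} + 729} = \frac{1}{\frac{1}{18} \left(- \frac{413}{18}\right) + 729} = \frac{1}{- \frac{413}{324} + 729} = \frac{1}{\frac{235783}{324}} = \frac{324}{235783}$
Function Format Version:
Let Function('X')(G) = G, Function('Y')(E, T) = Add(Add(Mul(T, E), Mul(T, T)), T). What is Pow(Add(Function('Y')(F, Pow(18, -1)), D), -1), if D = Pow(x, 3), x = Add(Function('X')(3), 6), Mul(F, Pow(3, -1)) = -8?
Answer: Rational(324, 235783) ≈ 0.0013741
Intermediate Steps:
F = -24 (F = Mul(3, -8) = -24)
Function('Y')(E, T) = Add(T, Pow(T, 2), Mul(E, T)) (Function('Y')(E, T) = Add(Add(Mul(E, T), Pow(T, 2)), T) = Add(Add(Pow(T, 2), Mul(E, T)), T) = Add(T, Pow(T, 2), Mul(E, T)))
x = 9 (x = Add(3, 6) = 9)
D = 729 (D = Pow(9, 3) = 729)
Pow(Add(Function('Y')(F, Pow(18, -1)), D), -1) = Pow(Add(Mul(Pow(18, -1), Add(1, -24, Pow(18, -1))), 729), -1) = Pow(Add(Mul(Rational(1, 18), Add(1, -24, Rational(1, 18))), 729), -1) = Pow(Add(Mul(Rational(1, 18), Rational(-413, 18)), 729), -1) = Pow(Add(Rational(-413, 324), 729), -1) = Pow(Rational(235783, 324), -1) = Rational(324, 235783)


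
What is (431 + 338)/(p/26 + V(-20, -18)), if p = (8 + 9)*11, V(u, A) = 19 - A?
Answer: 19994/1149 ≈ 17.401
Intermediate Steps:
p = 187 (p = 17*11 = 187)
(431 + 338)/(p/26 + V(-20, -18)) = (431 + 338)/(187/26 + (19 - 1*(-18))) = 769/(187*(1/26) + (19 + 18)) = 769/(187/26 + 37) = 769/(1149/26) = 769*(26/1149) = 19994/1149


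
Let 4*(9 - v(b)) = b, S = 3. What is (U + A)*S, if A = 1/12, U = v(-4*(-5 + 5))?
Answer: 109/4 ≈ 27.250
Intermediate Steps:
v(b) = 9 - b/4
U = 9 (U = 9 - (-1)*(-5 + 5) = 9 - (-1)*0 = 9 - ¼*0 = 9 + 0 = 9)
A = 1/12 ≈ 0.083333
(U + A)*S = (9 + 1/12)*3 = (109/12)*3 = 109/4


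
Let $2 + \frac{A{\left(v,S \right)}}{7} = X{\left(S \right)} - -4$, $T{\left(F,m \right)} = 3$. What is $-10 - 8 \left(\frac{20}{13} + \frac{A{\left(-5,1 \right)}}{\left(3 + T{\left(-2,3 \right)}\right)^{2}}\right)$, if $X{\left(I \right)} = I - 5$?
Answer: $- \frac{2246}{117} \approx -19.197$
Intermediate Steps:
$X{\left(I \right)} = -5 + I$
$A{\left(v,S \right)} = -21 + 7 S$ ($A{\left(v,S \right)} = -14 + 7 \left(\left(-5 + S\right) - -4\right) = -14 + 7 \left(\left(-5 + S\right) + 4\right) = -14 + 7 \left(-1 + S\right) = -14 + \left(-7 + 7 S\right) = -21 + 7 S$)
$-10 - 8 \left(\frac{20}{13} + \frac{A{\left(-5,1 \right)}}{\left(3 + T{\left(-2,3 \right)}\right)^{2}}\right) = -10 - 8 \left(\frac{20}{13} + \frac{-21 + 7 \cdot 1}{\left(3 + 3\right)^{2}}\right) = -10 - 8 \left(20 \cdot \frac{1}{13} + \frac{-21 + 7}{6^{2}}\right) = -10 - 8 \left(\frac{20}{13} - \frac{14}{36}\right) = -10 - 8 \left(\frac{20}{13} - \frac{7}{18}\right) = -10 - \frac{1076}{117} = - \frac{2246}{117}$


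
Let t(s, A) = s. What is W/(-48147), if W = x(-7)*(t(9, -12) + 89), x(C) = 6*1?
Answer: -196/16049 ≈ -0.012213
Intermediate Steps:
x(C) = 6
W = 588 (W = 6*(9 + 89) = 6*98 = 588)
W/(-48147) = 588/(-48147) = 588*(-1/48147) = -196/16049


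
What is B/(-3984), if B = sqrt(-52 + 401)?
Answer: -sqrt(349)/3984 ≈ -0.0046891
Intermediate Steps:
B = sqrt(349) ≈ 18.682
B/(-3984) = sqrt(349)/(-3984) = sqrt(349)*(-1/3984) = -sqrt(349)/3984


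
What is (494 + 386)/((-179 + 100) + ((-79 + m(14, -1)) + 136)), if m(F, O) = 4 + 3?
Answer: -176/3 ≈ -58.667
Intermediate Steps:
m(F, O) = 7
(494 + 386)/((-179 + 100) + ((-79 + m(14, -1)) + 136)) = (494 + 386)/((-179 + 100) + ((-79 + 7) + 136)) = 880/(-79 + (-72 + 136)) = 880/(-79 + 64) = 880/(-15) = 880*(-1/15) = -176/3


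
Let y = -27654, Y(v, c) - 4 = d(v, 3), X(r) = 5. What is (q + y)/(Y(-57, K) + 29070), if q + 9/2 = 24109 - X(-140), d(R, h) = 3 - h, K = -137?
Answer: -7109/58148 ≈ -0.12226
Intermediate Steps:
q = 48199/2 (q = -9/2 + (24109 - 1*5) = -9/2 + (24109 - 5) = -9/2 + 24104 = 48199/2 ≈ 24100.)
Y(v, c) = 4 (Y(v, c) = 4 + (3 - 1*3) = 4 + (3 - 3) = 4 + 0 = 4)
(q + y)/(Y(-57, K) + 29070) = (48199/2 - 27654)/(4 + 29070) = -7109/2/29074 = -7109/2*1/29074 = -7109/58148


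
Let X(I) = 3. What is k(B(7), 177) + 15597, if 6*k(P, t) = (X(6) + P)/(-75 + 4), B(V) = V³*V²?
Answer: 3313756/213 ≈ 15558.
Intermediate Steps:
B(V) = V⁵
k(P, t) = -1/142 - P/426 (k(P, t) = ((3 + P)/(-75 + 4))/6 = ((3 + P)/(-71))/6 = ((3 + P)*(-1/71))/6 = (-3/71 - P/71)/6 = -1/142 - P/426)
k(B(7), 177) + 15597 = (-1/142 - 1/426*7⁵) + 15597 = (-1/142 - 1/426*16807) + 15597 = (-1/142 - 16807/426) + 15597 = -8405/213 + 15597 = 3313756/213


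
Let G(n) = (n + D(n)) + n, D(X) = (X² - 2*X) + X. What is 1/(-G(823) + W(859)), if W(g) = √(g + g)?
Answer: -339076/229945066693 - √1718/459890133386 ≈ -1.4747e-6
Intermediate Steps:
W(g) = √2*√g (W(g) = √(2*g) = √2*√g)
D(X) = X² - X
G(n) = 2*n + n*(-1 + n) (G(n) = (n + n*(-1 + n)) + n = 2*n + n*(-1 + n))
1/(-G(823) + W(859)) = 1/(-823*(1 + 823) + √2*√859) = 1/(-823*824 + √1718) = 1/(-1*678152 + √1718) = 1/(-678152 + √1718)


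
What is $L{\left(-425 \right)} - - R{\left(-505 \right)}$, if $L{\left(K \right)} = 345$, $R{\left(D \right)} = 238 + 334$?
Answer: $917$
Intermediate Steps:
$R{\left(D \right)} = 572$
$L{\left(-425 \right)} - - R{\left(-505 \right)} = 345 - \left(-1\right) 572 = 345 - -572 = 345 + 572 = 917$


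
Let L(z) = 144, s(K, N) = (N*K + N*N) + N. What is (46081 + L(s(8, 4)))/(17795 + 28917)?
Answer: 46225/46712 ≈ 0.98957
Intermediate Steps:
s(K, N) = N + N**2 + K*N (s(K, N) = (K*N + N**2) + N = (N**2 + K*N) + N = N + N**2 + K*N)
(46081 + L(s(8, 4)))/(17795 + 28917) = (46081 + 144)/(17795 + 28917) = 46225/46712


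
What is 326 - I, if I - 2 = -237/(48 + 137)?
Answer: 60177/185 ≈ 325.28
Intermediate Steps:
I = 133/185 (I = 2 - 237/(48 + 137) = 2 - 237/185 = 133/185 ≈ 0.71892)
326 - I = 326 - 1*133/185 = 326 - 133/185 = 60177/185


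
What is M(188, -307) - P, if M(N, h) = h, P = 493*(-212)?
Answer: 104209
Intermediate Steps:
P = -104516
M(188, -307) - P = -307 - 1*(-104516) = -307 + 104516 = 104209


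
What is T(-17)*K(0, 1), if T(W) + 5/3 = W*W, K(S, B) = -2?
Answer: -1724/3 ≈ -574.67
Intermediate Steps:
T(W) = -5/3 + W² (T(W) = -5/3 + W*W = -5/3 + W²)
T(-17)*K(0, 1) = (-5/3 + (-17)²)*(-2) = (-5/3 + 289)*(-2) = (862/3)*(-2) = -1724/3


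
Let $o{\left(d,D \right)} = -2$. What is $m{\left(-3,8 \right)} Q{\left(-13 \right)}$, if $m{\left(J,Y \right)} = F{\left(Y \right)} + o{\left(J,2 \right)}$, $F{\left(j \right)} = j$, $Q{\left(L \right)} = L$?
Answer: $-78$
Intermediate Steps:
$m{\left(J,Y \right)} = -2 + Y$ ($m{\left(J,Y \right)} = Y - 2 = -2 + Y$)
$m{\left(-3,8 \right)} Q{\left(-13 \right)} = \left(-2 + 8\right) \left(-13\right) = 6 \left(-13\right) = -78$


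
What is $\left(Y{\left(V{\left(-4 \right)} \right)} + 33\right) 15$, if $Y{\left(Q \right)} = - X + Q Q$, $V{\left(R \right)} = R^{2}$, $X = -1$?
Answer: $4350$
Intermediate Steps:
$Y{\left(Q \right)} = 1 + Q^{2}$ ($Y{\left(Q \right)} = \left(-1\right) \left(-1\right) + Q Q = 1 + Q^{2}$)
$\left(Y{\left(V{\left(-4 \right)} \right)} + 33\right) 15 = \left(\left(1 + \left(\left(-4\right)^{2}\right)^{2}\right) + 33\right) 15 = \left(\left(1 + 16^{2}\right) + 33\right) 15 = \left(\left(1 + 256\right) + 33\right) 15 = \left(257 + 33\right) 15 = 290 \cdot 15 = 4350$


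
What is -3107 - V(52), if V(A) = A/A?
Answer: -3108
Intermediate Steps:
V(A) = 1
-3107 - V(52) = -3107 - 1*1 = -3107 - 1 = -3108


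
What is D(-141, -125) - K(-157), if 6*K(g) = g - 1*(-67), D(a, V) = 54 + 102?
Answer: 171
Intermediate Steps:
D(a, V) = 156
K(g) = 67/6 + g/6 (K(g) = (g - 1*(-67))/6 = (g + 67)/6 = (67 + g)/6 = 67/6 + g/6)
D(-141, -125) - K(-157) = 156 - (67/6 + (⅙)*(-157)) = 156 - (67/6 - 157/6) = 156 - 1*(-15) = 156 + 15 = 171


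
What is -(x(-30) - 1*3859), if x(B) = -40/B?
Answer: 11573/3 ≈ 3857.7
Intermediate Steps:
-(x(-30) - 1*3859) = -(-40/(-30) - 1*3859) = -(-40*(-1/30) - 3859) = -(4/3 - 3859) = -1*(-11573/3) = 11573/3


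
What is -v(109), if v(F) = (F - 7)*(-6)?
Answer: 612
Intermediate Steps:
v(F) = 42 - 6*F (v(F) = (-7 + F)*(-6) = 42 - 6*F)
-v(109) = -(42 - 6*109) = -(42 - 654) = -1*(-612) = 612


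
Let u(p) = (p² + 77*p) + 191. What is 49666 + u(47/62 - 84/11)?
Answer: 22965349575/465124 ≈ 49375.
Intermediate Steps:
u(p) = 191 + p² + 77*p
49666 + u(47/62 - 84/11) = 49666 + (191 + (47/62 - 84/11)² + 77*(47/62 - 84/11)) = 49666 + (191 + (-4691/682)² + 77*(-4691/682)) = 49666 + (191 + 22005481/465124 - 32837/62) = 49666 - 135499009/465124 = 22965349575/465124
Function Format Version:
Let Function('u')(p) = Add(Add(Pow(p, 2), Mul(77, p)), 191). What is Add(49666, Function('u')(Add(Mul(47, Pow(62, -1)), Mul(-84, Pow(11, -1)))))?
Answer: Rational(22965349575, 465124) ≈ 49375.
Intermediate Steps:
Function('u')(p) = Add(191, Pow(p, 2), Mul(77, p))
Add(49666, Function('u')(Add(Mul(47, Pow(62, -1)), Mul(-84, Pow(11, -1))))) = Add(49666, Add(191, Pow(Add(Mul(47, Pow(62, -1)), Mul(-84, Pow(11, -1))), 2), Mul(77, Add(Mul(47, Pow(62, -1)), Mul(-84, Pow(11, -1)))))) = Add(49666, Add(191, Pow(Add(Mul(47, Rational(1, 62)), Mul(-84, Rational(1, 11))), 2), Mul(77, Add(Mul(47, Rational(1, 62)), Mul(-84, Rational(1, 11)))))) = Add(49666, Add(191, Pow(Add(Rational(47, 62), Rational(-84, 11)), 2), Mul(77, Add(Rational(47, 62), Rational(-84, 11))))) = Add(49666, Add(191, Pow(Rational(-4691, 682), 2), Mul(77, Rational(-4691, 682)))) = Add(49666, Add(191, Rational(22005481, 465124), Rational(-32837, 62))) = Add(49666, Rational(-135499009, 465124)) = Rational(22965349575, 465124)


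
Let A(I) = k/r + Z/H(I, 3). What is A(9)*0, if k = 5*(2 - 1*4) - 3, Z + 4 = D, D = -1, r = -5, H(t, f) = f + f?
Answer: 0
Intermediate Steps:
H(t, f) = 2*f
Z = -5 (Z = -4 - 1 = -5)
k = -13 (k = 5*(2 - 4) - 3 = 5*(-2) - 3 = -10 - 3 = -13)
A(I) = 53/30 (A(I) = -13/(-5) - 5/(2*3) = -13*(-⅕) - 5/6 = 13/5 - 5*⅙ = 13/5 - ⅚ = 53/30)
A(9)*0 = (53/30)*0 = 0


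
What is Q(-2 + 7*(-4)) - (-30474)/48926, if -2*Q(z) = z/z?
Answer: 6011/48926 ≈ 0.12286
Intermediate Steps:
Q(z) = -½ (Q(z) = -z/(2*z) = -½*1 = -½)
Q(-2 + 7*(-4)) - (-30474)/48926 = -½ - (-30474)/48926 = -½ - 1*(-15237/24463) = -½ + 15237/24463 = 6011/48926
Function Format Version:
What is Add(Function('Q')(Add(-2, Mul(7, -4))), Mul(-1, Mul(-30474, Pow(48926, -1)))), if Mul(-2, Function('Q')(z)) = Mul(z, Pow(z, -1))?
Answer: Rational(6011, 48926) ≈ 0.12286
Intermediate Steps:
Function('Q')(z) = Rational(-1, 2) (Function('Q')(z) = Mul(Rational(-1, 2), Mul(z, Pow(z, -1))) = Mul(Rational(-1, 2), 1) = Rational(-1, 2))
Add(Function('Q')(Add(-2, Mul(7, -4))), Mul(-1, Mul(-30474, Pow(48926, -1)))) = Add(Rational(-1, 2), Mul(-1, Mul(-30474, Pow(48926, -1)))) = Add(Rational(-1, 2), Mul(-1, Mul(-30474, Rational(1, 48926)))) = Add(Rational(-1, 2), Mul(-1, Rational(-15237, 24463))) = Add(Rational(-1, 2), Rational(15237, 24463)) = Rational(6011, 48926)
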